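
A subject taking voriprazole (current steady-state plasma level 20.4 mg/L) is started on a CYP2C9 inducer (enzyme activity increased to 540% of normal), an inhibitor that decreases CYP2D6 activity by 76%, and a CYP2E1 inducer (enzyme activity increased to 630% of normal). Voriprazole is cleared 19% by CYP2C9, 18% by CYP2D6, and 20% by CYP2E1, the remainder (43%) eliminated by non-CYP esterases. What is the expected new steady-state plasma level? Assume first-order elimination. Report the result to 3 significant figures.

The CYP2C9 pathway (19% of clearance) is boosted to 5.4× activity: 0.19 × 5.4 = 1.026.
The CYP2D6 pathway (18% of clearance) falls to 0.24× activity: 0.18 × 0.24 = 0.0432.
The CYP2E1 pathway (20% of clearance) rises to 6.3× activity: 0.2 × 6.3 = 1.26.
The remaining 43% of clearance is unaffected.
CL_new/CL_old = 1.026 + 0.0432 + 1.26 + 0.43 = 2.7592.
Dividing the baseline by the relative clearance: 20.4 / 2.7592 = 7.39 mg/L.

7.39 mg/L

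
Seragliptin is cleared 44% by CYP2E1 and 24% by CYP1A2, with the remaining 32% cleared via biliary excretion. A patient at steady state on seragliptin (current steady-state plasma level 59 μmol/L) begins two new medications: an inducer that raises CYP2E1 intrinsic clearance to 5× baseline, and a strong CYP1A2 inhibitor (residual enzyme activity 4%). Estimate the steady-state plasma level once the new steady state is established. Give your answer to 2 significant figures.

23 μmol/L

CYP2E1: 0.44 × 5 = 2.2
CYP1A2: 0.24 × 0.04 = 0.0096
Other: 0.32 (unchanged)
Relative clearance = 2.2 + 0.0096 + 0.32 = 2.5296.
New steady-state plasma level = 59 / 2.5296 = 23 μmol/L (concentration scales inversely with clearance).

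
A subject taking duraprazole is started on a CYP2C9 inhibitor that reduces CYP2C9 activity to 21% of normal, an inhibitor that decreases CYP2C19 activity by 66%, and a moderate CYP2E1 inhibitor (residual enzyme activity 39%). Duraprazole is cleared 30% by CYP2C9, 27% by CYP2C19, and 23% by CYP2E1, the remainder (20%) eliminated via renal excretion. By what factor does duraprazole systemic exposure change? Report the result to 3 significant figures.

The CYP2C9 pathway (30% of clearance) drops to 0.21× activity: 0.3 × 0.21 = 0.063.
The CYP2C19 pathway (27% of clearance) drops to 0.34× activity: 0.27 × 0.34 = 0.0918.
The CYP2E1 pathway (23% of clearance) falls to 0.39× activity: 0.23 × 0.39 = 0.0897.
Non-CYP routes (20%) are unchanged.
Relative clearance = 0.063 + 0.0918 + 0.0897 + 0.2 = 0.4445.
Systemic exposure ∝ 1/CL: fold-change = 1 / 0.4445 = 2.25.

2.25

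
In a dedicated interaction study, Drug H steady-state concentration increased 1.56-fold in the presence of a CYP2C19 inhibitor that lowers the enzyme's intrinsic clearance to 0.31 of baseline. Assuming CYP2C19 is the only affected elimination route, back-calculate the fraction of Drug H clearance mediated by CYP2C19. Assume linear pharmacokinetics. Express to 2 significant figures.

0.52

CL'/CL = 1 / 1.56 = 0.641
0.31·fm + (1 − fm) = 0.641
fm = (0.641 − 1) / (0.31 − 1) = 0.52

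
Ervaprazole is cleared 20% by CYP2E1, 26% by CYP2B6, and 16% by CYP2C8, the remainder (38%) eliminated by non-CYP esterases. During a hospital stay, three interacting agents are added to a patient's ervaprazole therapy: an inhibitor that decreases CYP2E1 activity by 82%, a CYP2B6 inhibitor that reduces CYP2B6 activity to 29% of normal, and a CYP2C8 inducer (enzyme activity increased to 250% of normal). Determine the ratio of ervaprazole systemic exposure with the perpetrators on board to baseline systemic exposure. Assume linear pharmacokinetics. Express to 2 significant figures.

CYP2E1: 0.2 × 0.18 = 0.036
CYP2B6: 0.26 × 0.29 = 0.0754
CYP2C8: 0.16 × 2.5 = 0.4
Other: 0.38 (unchanged)
New clearance relative to baseline: 0.036 + 0.0754 + 0.4 + 0.38 = 0.8914.
Net systemic exposure ratio = 1 / 0.8914 = 1.1.

1.1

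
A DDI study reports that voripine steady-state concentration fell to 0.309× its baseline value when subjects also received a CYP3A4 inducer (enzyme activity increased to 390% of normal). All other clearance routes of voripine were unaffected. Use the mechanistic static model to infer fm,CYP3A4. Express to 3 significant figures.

0.771

CL'/CL = 1 / 0.309 = 3.236
3.9·fm + (1 − fm) = 3.236
fm = (3.236 − 1) / (3.9 − 1) = 0.771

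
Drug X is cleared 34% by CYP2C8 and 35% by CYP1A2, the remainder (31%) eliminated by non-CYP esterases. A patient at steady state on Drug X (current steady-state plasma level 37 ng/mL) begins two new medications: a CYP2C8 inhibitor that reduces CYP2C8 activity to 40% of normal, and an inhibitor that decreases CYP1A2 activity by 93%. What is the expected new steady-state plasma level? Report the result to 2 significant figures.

CYP2C8: 0.34 × 0.4 = 0.136
CYP1A2: 0.35 × 0.07 = 0.0245
Other: 0.31 (unchanged)
Relative clearance = 0.136 + 0.0245 + 0.31 = 0.4705.
Steady-state plasma level ∝ 1/CL: new value = 37 / 0.4705 = 79 ng/mL.

79 ng/mL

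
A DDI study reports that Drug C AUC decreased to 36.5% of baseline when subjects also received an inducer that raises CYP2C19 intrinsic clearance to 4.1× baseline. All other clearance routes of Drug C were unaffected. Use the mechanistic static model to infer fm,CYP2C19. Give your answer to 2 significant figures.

0.56

Write x for the fraction cleared via CYP2C19. The observed AUC change means clearance rose to 1/0.365 = 2.74 of baseline.
Only the CYP2C19 route changed, so 2.74 = x·4.1 + (1 − x), giving x = 0.56.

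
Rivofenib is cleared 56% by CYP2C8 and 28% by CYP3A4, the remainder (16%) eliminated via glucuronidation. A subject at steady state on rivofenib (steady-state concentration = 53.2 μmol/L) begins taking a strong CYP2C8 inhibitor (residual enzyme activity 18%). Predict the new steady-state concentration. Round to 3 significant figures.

The CYP2C8 pathway (56% of clearance) drops to 0.18× activity: 0.56 × 0.18 = 0.1008.
CYP3A4 (28%) and the residual 16% are unaffected.
New clearance relative to baseline: 0.1008 + 0.28 + 0.16 = 0.5408.
With dosing unchanged, steady-state concentration scales as 1/CL: 53.2 / 0.5408 = 98.4 μmol/L.

98.4 μmol/L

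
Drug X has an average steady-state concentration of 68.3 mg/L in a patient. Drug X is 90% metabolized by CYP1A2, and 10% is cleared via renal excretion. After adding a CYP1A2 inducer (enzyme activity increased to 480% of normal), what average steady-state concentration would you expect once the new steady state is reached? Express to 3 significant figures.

CYP1A2: 0.9 × 4.8 = 4.32
Other: 0.1 (unchanged)
Relative clearance = 4.32 + 0.1 = 4.42.
With dosing unchanged, average steady-state concentration scales as 1/CL: 68.3 / 4.42 = 15.5 mg/L.

15.5 mg/L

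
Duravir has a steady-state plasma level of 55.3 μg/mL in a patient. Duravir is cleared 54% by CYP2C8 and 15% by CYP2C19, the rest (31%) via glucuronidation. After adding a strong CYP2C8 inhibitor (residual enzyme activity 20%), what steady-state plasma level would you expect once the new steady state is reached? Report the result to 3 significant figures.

CYP2C8: 0.54 × 0.2 = 0.108
CYP2C19: 0.15 (unchanged)
Other: 0.31 (unchanged)
Relative clearance = 0.108 + 0.15 + 0.31 = 0.568.
Steady-state plasma level ∝ 1/CL, so new value = 55.3 / 0.568 = 97.4 μg/mL.

97.4 μg/mL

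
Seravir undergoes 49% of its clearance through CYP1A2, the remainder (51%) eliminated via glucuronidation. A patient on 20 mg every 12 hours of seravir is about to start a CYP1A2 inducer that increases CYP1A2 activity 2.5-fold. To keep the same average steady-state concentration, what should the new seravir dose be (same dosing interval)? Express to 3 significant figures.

34.7 mg

CYP1A2: 0.49 × 2.5 = 1.225
Other: 0.51 (unchanged)
Relative clearance = 1.225 + 0.51 = 1.735.
Css,avg = (dose rate)/CL, so holding Css fixed requires dose ∝ CL: 20 × 1.735 = 34.7 mg.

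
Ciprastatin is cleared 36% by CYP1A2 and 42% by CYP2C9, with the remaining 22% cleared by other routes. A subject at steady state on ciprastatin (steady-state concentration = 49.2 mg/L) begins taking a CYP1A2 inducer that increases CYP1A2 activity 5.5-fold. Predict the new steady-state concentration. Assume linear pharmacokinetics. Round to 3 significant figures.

18.8 mg/L

The CYP1A2 pathway (36% of clearance) rises to 5.5× activity: 0.36 × 5.5 = 1.98.
CYP2C9 (42%) and the residual 22% are unaffected.
Relative clearance = 1.98 + 0.42 + 0.22 = 2.62.
Steady-state concentration ∝ 1/CL, so new value = 49.2 / 2.62 = 18.8 mg/L.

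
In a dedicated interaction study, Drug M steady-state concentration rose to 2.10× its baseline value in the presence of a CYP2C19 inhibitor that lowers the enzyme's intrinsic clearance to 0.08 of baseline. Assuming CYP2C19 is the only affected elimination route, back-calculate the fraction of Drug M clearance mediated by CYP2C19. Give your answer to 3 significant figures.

CL'/CL = 1 / 2.10 = 0.4762
0.08·fm + (1 − fm) = 0.4762
fm = (0.4762 − 1) / (0.08 − 1) = 0.569

0.569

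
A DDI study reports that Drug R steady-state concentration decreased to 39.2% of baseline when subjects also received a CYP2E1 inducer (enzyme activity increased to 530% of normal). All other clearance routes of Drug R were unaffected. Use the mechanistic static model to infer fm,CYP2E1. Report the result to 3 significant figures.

0.361

Call the CYP2E1 fraction fm. After the interaction, CL_new/CL_old = fm × 5.3 + (1 − fm).
Steady-state concentration ratio = 1 / (new CL fraction), so new CL fraction = 1 / 0.392 = 2.551.
fm × 5.3 + 1 − fm = 2.551  ⇒  fm × (5.3 − 1) = 1.551  ⇒  fm = 0.361.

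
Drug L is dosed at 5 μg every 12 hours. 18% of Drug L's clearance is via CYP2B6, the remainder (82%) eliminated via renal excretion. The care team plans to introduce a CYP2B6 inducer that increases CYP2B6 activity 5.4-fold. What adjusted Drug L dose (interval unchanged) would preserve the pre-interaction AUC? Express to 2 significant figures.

9.0 μg

The CYP2B6 pathway (18% of clearance) rises to 5.4× activity: 0.18 × 5.4 = 0.972.
The remaining 82% of clearance is unaffected.
New clearance relative to baseline: 0.972 + 0.82 = 1.792.
Exposure is unchanged when dose changes in proportion to clearance. New dose = 5 μg × 1.792 = 9.0 μg.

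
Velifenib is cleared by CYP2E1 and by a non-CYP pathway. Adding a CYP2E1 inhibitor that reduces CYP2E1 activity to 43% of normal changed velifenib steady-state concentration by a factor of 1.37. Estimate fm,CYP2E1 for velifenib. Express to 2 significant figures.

0.47

Write x for the fraction cleared via CYP2E1. The observed steady-state concentration change means clearance fell to 1/1.37 = 0.7299 of baseline.
Setting x·0.43 + (1 − x) = 0.7299 and solving: x = (0.7299 − 1)/(0.43 − 1) = 0.47.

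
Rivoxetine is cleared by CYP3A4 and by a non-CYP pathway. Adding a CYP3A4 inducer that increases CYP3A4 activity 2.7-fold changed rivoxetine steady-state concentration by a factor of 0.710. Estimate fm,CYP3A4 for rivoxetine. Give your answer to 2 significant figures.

Write x for the fraction cleared via CYP3A4. The observed steady-state concentration change means clearance rose to 1/0.710 = 1.408 of baseline.
Setting x·2.7 + (1 − x) = 1.408 and solving: x = (1.408 − 1)/(2.7 − 1) = 0.24.

0.24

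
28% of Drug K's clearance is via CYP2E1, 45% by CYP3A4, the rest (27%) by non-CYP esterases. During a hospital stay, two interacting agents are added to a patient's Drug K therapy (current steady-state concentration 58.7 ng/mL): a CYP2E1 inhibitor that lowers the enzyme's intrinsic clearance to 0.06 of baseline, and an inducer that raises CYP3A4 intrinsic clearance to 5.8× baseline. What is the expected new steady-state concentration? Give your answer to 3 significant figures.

20.3 ng/mL

CYP2E1: 0.28 × 0.06 = 0.0168
CYP3A4: 0.45 × 5.8 = 2.61
Other: 0.27 (unchanged)
New clearance relative to baseline: 0.0168 + 2.61 + 0.27 = 2.8968.
New steady-state concentration = 58.7 / 2.8968 = 20.3 ng/mL (concentration scales inversely with clearance).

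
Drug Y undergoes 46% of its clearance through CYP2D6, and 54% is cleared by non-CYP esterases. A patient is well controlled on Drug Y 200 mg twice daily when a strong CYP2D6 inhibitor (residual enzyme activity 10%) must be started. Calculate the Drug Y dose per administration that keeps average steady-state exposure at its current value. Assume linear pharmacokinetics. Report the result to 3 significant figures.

The CYP2D6 pathway (46% of clearance) falls to 0.1× activity: 0.46 × 0.1 = 0.046.
The remaining 54% of clearance is unaffected.
New clearance relative to baseline: 0.046 + 0.54 = 0.586.
To maintain the same steady-state level, dose must scale with clearance: new dose = 200 × 0.586 = 117 mg.

117 mg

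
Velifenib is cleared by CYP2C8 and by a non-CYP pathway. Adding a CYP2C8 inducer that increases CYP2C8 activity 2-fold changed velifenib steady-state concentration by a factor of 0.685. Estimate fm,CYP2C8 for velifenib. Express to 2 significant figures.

0.46

Let x = fm,CYP2C8. Because steady-state concentration ∝ 1/CL, relative clearance rose to 1/0.685 = 1.46.
Setting x·2 + (1 − x) = 1.46 and solving: x = (1.46 − 1)/(2 − 1) = 0.46.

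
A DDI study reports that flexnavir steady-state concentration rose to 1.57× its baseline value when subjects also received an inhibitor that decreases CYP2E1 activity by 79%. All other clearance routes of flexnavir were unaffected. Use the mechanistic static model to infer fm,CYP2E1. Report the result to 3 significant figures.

0.460

Let x = fm,CYP2E1. Because steady-state concentration ∝ 1/CL, relative clearance fell to 1/1.57 = 0.6369.
Setting x·0.21 + (1 − x) = 0.6369 and solving: x = (0.6369 − 1)/(0.21 − 1) = 0.460.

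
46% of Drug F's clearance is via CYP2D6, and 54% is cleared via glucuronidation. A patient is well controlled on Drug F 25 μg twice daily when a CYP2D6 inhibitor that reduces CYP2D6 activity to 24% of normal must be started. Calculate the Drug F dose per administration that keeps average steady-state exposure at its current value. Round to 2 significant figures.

The CYP2D6 pathway (46% of clearance) drops to 0.24× activity: 0.46 × 0.24 = 0.1104.
Non-CYP routes (54%) are unchanged.
New clearance relative to baseline: 0.1104 + 0.54 = 0.6504.
Exposure is unchanged when dose changes in proportion to clearance. New dose = 25 μg × 0.6504 = 16 μg.

16 μg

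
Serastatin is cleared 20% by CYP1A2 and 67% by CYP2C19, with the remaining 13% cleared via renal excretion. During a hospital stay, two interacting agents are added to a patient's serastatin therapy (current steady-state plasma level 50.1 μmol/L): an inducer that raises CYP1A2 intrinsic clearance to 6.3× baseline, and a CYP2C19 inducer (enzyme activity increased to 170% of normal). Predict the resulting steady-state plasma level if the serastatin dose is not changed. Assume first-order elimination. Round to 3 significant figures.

The CYP1A2 pathway (20% of clearance) rises to 6.3× activity: 0.2 × 6.3 = 1.26.
The CYP2C19 pathway (67% of clearance) is boosted to 1.7× activity: 0.67 × 1.7 = 1.139.
Non-CYP routes (13%) are unchanged.
CL_new/CL_old = 1.26 + 1.139 + 0.13 = 2.529.
New steady-state plasma level = 50.1 / 2.529 = 19.8 μmol/L (concentration scales inversely with clearance).

19.8 μmol/L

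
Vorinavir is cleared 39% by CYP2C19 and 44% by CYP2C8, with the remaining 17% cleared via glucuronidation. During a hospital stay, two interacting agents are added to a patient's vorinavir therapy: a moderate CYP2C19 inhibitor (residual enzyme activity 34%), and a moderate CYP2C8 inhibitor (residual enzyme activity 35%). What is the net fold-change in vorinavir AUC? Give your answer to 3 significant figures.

2.19

CYP2C19: 0.39 × 0.34 = 0.1326
CYP2C8: 0.44 × 0.35 = 0.154
Other: 0.17 (unchanged)
CL_new/CL_old = 0.1326 + 0.154 + 0.17 = 0.4566.
AUC ∝ 1/CL: fold-change = 1 / 0.4566 = 2.19.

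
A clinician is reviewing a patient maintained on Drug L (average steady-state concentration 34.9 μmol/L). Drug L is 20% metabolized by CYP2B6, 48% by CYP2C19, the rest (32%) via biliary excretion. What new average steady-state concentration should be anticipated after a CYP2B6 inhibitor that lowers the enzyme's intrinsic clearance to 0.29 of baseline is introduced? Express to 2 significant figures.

The CYP2B6 pathway (20% of clearance) falls to 0.29× activity: 0.2 × 0.29 = 0.058.
CYP2C19 (48%) and the residual 32% are unaffected.
Relative clearance = 0.058 + 0.48 + 0.32 = 0.858.
New average steady-state concentration = baseline ÷ relative clearance = 34.9 / 0.858 = 41 μmol/L.

41 μmol/L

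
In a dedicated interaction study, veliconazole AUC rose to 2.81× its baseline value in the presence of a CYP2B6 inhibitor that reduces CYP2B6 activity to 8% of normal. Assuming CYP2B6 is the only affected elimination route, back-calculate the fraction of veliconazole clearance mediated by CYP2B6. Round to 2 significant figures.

0.70

CL'/CL = 1 / 2.81 = 0.3559
0.08·fm + (1 − fm) = 0.3559
fm = (0.3559 − 1) / (0.08 − 1) = 0.70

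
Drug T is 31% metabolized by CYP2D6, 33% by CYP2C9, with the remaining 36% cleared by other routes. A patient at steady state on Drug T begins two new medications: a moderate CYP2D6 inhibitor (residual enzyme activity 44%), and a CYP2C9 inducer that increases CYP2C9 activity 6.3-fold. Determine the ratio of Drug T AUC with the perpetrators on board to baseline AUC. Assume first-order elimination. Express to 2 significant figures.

0.39

The CYP2D6 pathway (31% of clearance) is reduced to 0.44× activity: 0.31 × 0.44 = 0.1364.
The CYP2C9 pathway (33% of clearance) increases to 6.3× activity: 0.33 × 6.3 = 2.079.
The remaining 36% of clearance is unaffected.
Relative clearance = 0.1364 + 2.079 + 0.36 = 2.5754.
Net AUC ratio = 1 / 2.5754 = 0.39.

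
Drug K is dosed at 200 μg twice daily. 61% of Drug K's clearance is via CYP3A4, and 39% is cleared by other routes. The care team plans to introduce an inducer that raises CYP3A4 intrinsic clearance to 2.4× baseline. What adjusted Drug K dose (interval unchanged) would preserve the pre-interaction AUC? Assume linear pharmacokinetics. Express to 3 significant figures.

371 μg

CYP3A4: 0.61 × 2.4 = 1.464
Other: 0.39 (unchanged)
New clearance relative to baseline: 1.464 + 0.39 = 1.854.
Exposure is unchanged when dose changes in proportion to clearance. New dose = 200 μg × 1.854 = 371 μg.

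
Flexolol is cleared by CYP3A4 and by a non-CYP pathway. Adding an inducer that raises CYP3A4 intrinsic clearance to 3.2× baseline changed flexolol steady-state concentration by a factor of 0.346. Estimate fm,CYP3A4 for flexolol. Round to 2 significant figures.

Let fm be the CYP3A4 fraction. New clearance relative to baseline = fm × 3.2 + (1 − fm).
Steady-state concentration ratio = 1 / (new CL fraction), so new CL fraction = 1 / 0.346 = 2.89.
fm × 3.2 + 1 − fm = 2.89  ⇒  fm × (3.2 − 1) = 1.89  ⇒  fm = 0.86.

0.86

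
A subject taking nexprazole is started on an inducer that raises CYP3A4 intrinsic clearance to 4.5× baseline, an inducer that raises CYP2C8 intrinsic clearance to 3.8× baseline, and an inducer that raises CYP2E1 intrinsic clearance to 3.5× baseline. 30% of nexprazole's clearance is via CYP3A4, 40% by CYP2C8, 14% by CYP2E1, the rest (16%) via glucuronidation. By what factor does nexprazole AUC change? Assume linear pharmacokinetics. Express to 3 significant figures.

The CYP3A4 pathway (30% of clearance) is boosted to 4.5× activity: 0.3 × 4.5 = 1.35.
The CYP2C8 pathway (40% of clearance) rises to 3.8× activity: 0.4 × 3.8 = 1.52.
The CYP2E1 pathway (14% of clearance) increases to 3.5× activity: 0.14 × 3.5 = 0.49.
Non-CYP routes (16%) are unchanged.
New clearance relative to baseline: 1.35 + 1.52 + 0.49 + 0.16 = 3.52.
AUC ∝ 1/CL: fold-change = 1 / 3.52 = 0.284.

0.284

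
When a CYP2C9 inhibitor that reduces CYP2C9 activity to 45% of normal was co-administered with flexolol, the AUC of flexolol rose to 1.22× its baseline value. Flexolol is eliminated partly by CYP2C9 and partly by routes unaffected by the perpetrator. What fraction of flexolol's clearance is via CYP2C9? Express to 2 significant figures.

Let fm be the CYP2C9 fraction. New clearance relative to baseline = fm × 0.45 + (1 − fm).
AUC ratio = 1 / (new CL fraction), so new CL fraction = 1 / 1.22 = 0.8197.
fm × 0.45 + 1 − fm = 0.8197  ⇒  fm × (0.45 − 1) = −0.1803  ⇒  fm = 0.33.

0.33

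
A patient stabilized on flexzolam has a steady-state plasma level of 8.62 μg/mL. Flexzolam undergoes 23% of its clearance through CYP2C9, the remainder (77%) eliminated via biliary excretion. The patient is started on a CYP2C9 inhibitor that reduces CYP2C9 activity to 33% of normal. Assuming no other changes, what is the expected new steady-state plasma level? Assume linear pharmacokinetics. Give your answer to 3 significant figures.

The CYP2C9 pathway (23% of clearance) is reduced to 0.33× activity: 0.23 × 0.33 = 0.0759.
Non-CYP routes (77%) are unchanged.
New clearance relative to baseline: 0.0759 + 0.77 = 0.8459.
New steady-state plasma level = baseline ÷ relative clearance = 8.62 / 0.8459 = 10.2 μg/mL.

10.2 μg/mL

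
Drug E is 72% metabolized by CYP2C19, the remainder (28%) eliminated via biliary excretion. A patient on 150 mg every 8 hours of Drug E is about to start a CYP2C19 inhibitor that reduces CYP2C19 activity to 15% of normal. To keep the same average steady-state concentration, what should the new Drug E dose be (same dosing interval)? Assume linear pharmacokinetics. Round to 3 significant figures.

The CYP2C19 pathway (72% of clearance) is reduced to 0.15× activity: 0.72 × 0.15 = 0.108.
The remaining 28% of clearance is unaffected.
New clearance relative to baseline: 0.108 + 0.28 = 0.388.
To maintain the same steady-state level, dose must scale with clearance: new dose = 150 × 0.388 = 58.2 mg.

58.2 mg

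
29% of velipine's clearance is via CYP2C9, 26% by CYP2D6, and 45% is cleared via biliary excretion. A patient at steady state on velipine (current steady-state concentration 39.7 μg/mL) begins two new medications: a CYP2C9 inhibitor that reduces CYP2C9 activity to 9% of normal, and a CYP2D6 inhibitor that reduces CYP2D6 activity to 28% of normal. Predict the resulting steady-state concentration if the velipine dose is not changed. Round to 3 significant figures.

72.3 μg/mL

The CYP2C9 pathway (29% of clearance) falls to 0.09× activity: 0.29 × 0.09 = 0.0261.
The CYP2D6 pathway (26% of clearance) is reduced to 0.28× activity: 0.26 × 0.28 = 0.0728.
Non-CYP routes (45%) are unchanged.
Relative clearance = 0.0261 + 0.0728 + 0.45 = 0.5489.
Dividing the baseline by the relative clearance: 39.7 / 0.5489 = 72.3 μg/mL.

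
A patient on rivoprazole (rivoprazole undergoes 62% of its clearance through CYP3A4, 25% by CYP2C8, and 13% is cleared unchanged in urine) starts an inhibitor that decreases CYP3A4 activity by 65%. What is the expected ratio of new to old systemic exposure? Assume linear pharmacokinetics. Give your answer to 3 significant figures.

1.68

CYP3A4: 0.62 × 0.35 = 0.217
CYP2C8: 0.25 (unchanged)
Other: 0.13 (unchanged)
Relative clearance = 0.217 + 0.25 + 0.13 = 0.597.
Systemic exposure ratio = CL_old/CL_new = 1 / 0.597 = 1.68.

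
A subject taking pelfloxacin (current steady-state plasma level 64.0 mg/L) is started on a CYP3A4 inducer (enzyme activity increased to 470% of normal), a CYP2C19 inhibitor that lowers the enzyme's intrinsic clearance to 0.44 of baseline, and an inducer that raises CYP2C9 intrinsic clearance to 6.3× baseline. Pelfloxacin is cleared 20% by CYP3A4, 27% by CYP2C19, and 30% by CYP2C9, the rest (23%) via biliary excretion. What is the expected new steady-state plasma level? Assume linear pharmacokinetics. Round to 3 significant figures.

20.1 mg/L

CYP3A4: 0.2 × 4.7 = 0.94
CYP2C19: 0.27 × 0.44 = 0.1188
CYP2C9: 0.3 × 6.3 = 1.89
Other: 0.23 (unchanged)
Relative clearance = 0.94 + 0.1188 + 1.89 + 0.23 = 3.1788.
New steady-state plasma level = 64.0 / 3.1788 = 20.1 mg/L (concentration scales inversely with clearance).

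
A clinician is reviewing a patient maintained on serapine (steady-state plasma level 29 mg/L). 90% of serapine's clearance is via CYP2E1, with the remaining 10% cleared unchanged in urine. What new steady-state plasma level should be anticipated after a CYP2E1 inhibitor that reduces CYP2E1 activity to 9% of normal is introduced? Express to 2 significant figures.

The CYP2E1 pathway (90% of clearance) falls to 0.09× activity: 0.9 × 0.09 = 0.081.
The remaining 10% of clearance is unaffected.
CL_new/CL_old = 0.081 + 0.1 = 0.181.
With dosing unchanged, steady-state plasma level scales as 1/CL: 29 / 0.181 = 1.6 × 10² mg/L.

1.6 × 10² mg/L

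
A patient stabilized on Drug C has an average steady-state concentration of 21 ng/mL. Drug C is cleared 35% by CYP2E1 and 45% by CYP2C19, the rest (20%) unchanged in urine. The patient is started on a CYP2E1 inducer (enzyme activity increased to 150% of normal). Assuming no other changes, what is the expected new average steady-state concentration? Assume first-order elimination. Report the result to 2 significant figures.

The CYP2E1 pathway (35% of clearance) rises to 1.5× activity: 0.35 × 1.5 = 0.525.
CYP2C19 (45%) and the residual 20% are unaffected.
CL_new/CL_old = 0.525 + 0.45 + 0.2 = 1.175.
Average steady-state concentration ∝ 1/CL, so new value = 21 / 1.175 = 18 ng/mL.

18 ng/mL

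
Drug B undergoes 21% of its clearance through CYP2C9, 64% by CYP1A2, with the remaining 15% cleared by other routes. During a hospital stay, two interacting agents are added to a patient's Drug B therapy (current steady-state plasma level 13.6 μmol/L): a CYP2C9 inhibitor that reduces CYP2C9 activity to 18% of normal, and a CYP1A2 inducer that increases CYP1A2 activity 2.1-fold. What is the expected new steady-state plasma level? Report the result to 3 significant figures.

The CYP2C9 pathway (21% of clearance) is reduced to 0.18× activity: 0.21 × 0.18 = 0.0378.
The CYP1A2 pathway (64% of clearance) is boosted to 2.1× activity: 0.64 × 2.1 = 1.344.
Non-CYP routes (15%) are unchanged.
New clearance relative to baseline: 0.0378 + 1.344 + 0.15 = 1.5318.
Dividing the baseline by the relative clearance: 13.6 / 1.5318 = 8.88 μmol/L.

8.88 μmol/L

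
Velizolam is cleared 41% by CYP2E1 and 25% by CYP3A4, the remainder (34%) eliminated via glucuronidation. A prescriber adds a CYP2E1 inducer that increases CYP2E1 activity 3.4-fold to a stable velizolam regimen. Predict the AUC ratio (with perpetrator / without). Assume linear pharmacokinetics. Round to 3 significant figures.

The CYP2E1 pathway (41% of clearance) rises to 3.4× activity: 0.41 × 3.4 = 1.394.
CYP3A4 (25%) and the residual 34% are unaffected.
Relative clearance = 1.394 + 0.25 + 0.34 = 1.984.
AUC ratio = CL_old/CL_new = 1 / 1.984 = 0.504.

0.504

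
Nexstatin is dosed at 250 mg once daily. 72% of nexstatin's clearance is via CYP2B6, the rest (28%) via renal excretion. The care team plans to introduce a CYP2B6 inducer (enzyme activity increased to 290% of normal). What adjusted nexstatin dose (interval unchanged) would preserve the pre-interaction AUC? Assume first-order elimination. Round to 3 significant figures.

The CYP2B6 pathway (72% of clearance) rises to 2.9× activity: 0.72 × 2.9 = 2.088.
Non-CYP routes (28%) are unchanged.
Relative clearance = 2.088 + 0.28 = 2.368.
To maintain the same steady-state level, dose must scale with clearance: new dose = 250 × 2.368 = 592 mg.

592 mg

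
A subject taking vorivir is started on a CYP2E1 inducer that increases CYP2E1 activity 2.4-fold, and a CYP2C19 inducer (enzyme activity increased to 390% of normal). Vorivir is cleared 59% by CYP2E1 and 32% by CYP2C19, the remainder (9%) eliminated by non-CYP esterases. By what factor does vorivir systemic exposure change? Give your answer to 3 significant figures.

CYP2E1: 0.59 × 2.4 = 1.416
CYP2C19: 0.32 × 3.9 = 1.248
Other: 0.09 (unchanged)
Relative clearance = 1.416 + 1.248 + 0.09 = 2.754.
Systemic exposure ∝ 1/CL: fold-change = 1 / 2.754 = 0.363.

0.363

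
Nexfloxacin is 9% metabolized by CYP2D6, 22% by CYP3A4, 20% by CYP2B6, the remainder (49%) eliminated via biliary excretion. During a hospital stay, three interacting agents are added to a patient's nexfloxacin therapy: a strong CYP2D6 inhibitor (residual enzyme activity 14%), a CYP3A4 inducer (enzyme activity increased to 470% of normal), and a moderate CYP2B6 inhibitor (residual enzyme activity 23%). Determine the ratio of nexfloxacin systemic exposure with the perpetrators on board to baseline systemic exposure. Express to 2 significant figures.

The CYP2D6 pathway (9% of clearance) is reduced to 0.14× activity: 0.09 × 0.14 = 0.0126.
The CYP3A4 pathway (22% of clearance) increases to 4.7× activity: 0.22 × 4.7 = 1.034.
The CYP2B6 pathway (20% of clearance) falls to 0.23× activity: 0.2 × 0.23 = 0.046.
The remaining 49% of clearance is unaffected.
Relative clearance = 0.0126 + 1.034 + 0.046 + 0.49 = 1.5826.
Because systemic exposure varies inversely with clearance, the combined effect is 1 / 1.5826 = 0.63.

0.63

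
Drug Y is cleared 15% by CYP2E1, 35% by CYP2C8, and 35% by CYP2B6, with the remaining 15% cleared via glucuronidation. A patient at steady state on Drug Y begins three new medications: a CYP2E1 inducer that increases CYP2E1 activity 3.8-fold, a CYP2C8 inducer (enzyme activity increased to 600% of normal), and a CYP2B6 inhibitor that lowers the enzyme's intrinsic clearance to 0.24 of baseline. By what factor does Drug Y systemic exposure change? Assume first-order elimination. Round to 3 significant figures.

0.344

CYP2E1: 0.15 × 3.8 = 0.57
CYP2C8: 0.35 × 6 = 2.1
CYP2B6: 0.35 × 0.24 = 0.084
Other: 0.15 (unchanged)
CL_new/CL_old = 0.57 + 2.1 + 0.084 + 0.15 = 2.904.
Net systemic exposure ratio = 1 / 2.904 = 0.344.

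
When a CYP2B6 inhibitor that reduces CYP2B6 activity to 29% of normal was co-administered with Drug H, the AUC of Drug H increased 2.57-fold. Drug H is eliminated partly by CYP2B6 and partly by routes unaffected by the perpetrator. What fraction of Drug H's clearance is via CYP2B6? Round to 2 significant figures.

Call the CYP2B6 fraction fm. After the interaction, CL_new/CL_old = fm × 0.29 + (1 − fm).
AUC ratio = 1 / (new CL fraction), so new CL fraction = 1 / 2.57 = 0.3891.
fm × 0.29 + 1 − fm = 0.3891  ⇒  fm × (0.29 − 1) = −0.6109  ⇒  fm = 0.86.

0.86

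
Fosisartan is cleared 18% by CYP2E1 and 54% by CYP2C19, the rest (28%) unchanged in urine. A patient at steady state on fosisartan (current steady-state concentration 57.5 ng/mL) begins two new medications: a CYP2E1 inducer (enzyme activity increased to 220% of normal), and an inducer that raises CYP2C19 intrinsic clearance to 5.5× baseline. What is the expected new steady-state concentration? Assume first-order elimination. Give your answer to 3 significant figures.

CYP2E1: 0.18 × 2.2 = 0.396
CYP2C19: 0.54 × 5.5 = 2.97
Other: 0.28 (unchanged)
New clearance relative to baseline: 0.396 + 2.97 + 0.28 = 3.646.
Dividing the baseline by the relative clearance: 57.5 / 3.646 = 15.8 ng/mL.

15.8 ng/mL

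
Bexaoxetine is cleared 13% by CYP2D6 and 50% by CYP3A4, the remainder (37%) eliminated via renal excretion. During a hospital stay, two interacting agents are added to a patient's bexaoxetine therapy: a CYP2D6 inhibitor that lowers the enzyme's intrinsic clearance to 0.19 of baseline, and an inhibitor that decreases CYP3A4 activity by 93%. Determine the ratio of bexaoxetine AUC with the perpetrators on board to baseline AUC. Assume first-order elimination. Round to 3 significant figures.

2.33

The CYP2D6 pathway (13% of clearance) is reduced to 0.19× activity: 0.13 × 0.19 = 0.0247.
The CYP3A4 pathway (50% of clearance) falls to 0.07× activity: 0.5 × 0.07 = 0.035.
The remaining 37% of clearance is unaffected.
Relative clearance = 0.0247 + 0.035 + 0.37 = 0.4297.
AUC ∝ 1/CL: fold-change = 1 / 0.4297 = 2.33.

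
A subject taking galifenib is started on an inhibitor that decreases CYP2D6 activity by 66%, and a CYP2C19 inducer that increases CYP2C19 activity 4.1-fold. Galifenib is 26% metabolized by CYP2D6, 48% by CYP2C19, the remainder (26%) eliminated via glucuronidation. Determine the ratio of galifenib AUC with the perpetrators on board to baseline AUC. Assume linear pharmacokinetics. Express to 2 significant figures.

0.43

The CYP2D6 pathway (26% of clearance) drops to 0.34× activity: 0.26 × 0.34 = 0.0884.
The CYP2C19 pathway (48% of clearance) increases to 4.1× activity: 0.48 × 4.1 = 1.968.
The remaining 26% of clearance is unaffected.
New clearance relative to baseline: 0.0884 + 1.968 + 0.26 = 2.3164.
Net AUC ratio = 1 / 2.3164 = 0.43.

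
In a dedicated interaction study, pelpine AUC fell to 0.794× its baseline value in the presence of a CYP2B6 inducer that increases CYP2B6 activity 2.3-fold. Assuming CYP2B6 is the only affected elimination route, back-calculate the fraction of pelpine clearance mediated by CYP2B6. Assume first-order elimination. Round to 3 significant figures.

0.200

Let fm be the CYP2B6 fraction. New clearance relative to baseline = fm × 2.3 + (1 − fm).
AUC ratio = 1 / (new CL fraction), so new CL fraction = 1 / 0.794 = 1.259.
fm × 2.3 + 1 − fm = 1.259  ⇒  fm × (2.3 − 1) = 0.2594  ⇒  fm = 0.200.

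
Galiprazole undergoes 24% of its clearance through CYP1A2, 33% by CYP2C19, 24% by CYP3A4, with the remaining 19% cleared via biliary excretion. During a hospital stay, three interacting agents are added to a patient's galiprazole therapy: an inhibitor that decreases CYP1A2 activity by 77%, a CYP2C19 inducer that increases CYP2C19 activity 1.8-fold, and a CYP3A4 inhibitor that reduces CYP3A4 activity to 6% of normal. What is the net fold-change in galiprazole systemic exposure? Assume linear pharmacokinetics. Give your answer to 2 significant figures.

CYP1A2: 0.24 × 0.23 = 0.0552
CYP2C19: 0.33 × 1.8 = 0.594
CYP3A4: 0.24 × 0.06 = 0.0144
Other: 0.19 (unchanged)
CL_new/CL_old = 0.0552 + 0.594 + 0.0144 + 0.19 = 0.8536.
Because systemic exposure varies inversely with clearance, the combined effect is 1 / 0.8536 = 1.2.

1.2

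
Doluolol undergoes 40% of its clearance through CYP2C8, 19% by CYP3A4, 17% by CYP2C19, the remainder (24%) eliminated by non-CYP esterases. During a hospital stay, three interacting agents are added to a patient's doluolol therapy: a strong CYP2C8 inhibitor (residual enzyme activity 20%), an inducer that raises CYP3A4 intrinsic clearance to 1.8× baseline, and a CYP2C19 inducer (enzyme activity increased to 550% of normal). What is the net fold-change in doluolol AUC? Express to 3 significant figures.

The CYP2C8 pathway (40% of clearance) falls to 0.2× activity: 0.4 × 0.2 = 0.08.
The CYP3A4 pathway (19% of clearance) rises to 1.8× activity: 0.19 × 1.8 = 0.342.
The CYP2C19 pathway (17% of clearance) increases to 5.5× activity: 0.17 × 5.5 = 0.935.
The remaining 24% of clearance is unaffected.
CL_new/CL_old = 0.08 + 0.342 + 0.935 + 0.24 = 1.597.
AUC ∝ 1/CL: fold-change = 1 / 1.597 = 0.626.

0.626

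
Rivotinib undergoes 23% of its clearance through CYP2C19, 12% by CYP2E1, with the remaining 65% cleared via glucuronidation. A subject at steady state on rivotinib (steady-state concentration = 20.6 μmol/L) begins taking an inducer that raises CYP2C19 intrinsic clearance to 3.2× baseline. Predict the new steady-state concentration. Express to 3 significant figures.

13.7 μmol/L

CYP2C19: 0.23 × 3.2 = 0.736
CYP2E1: 0.12 (unchanged)
Other: 0.65 (unchanged)
New clearance relative to baseline: 0.736 + 0.12 + 0.65 = 1.506.
New steady-state concentration = baseline ÷ relative clearance = 20.6 / 1.506 = 13.7 μmol/L.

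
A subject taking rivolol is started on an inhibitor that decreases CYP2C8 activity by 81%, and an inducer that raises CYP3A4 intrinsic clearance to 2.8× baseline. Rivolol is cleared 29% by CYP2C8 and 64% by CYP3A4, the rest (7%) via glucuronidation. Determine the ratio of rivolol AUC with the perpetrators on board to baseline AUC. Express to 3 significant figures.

The CYP2C8 pathway (29% of clearance) is reduced to 0.19× activity: 0.29 × 0.19 = 0.0551.
The CYP3A4 pathway (64% of clearance) is boosted to 2.8× activity: 0.64 × 2.8 = 1.792.
Non-CYP routes (7%) are unchanged.
CL_new/CL_old = 0.0551 + 1.792 + 0.07 = 1.9171.
Because AUC varies inversely with clearance, the combined effect is 1 / 1.9171 = 0.522.

0.522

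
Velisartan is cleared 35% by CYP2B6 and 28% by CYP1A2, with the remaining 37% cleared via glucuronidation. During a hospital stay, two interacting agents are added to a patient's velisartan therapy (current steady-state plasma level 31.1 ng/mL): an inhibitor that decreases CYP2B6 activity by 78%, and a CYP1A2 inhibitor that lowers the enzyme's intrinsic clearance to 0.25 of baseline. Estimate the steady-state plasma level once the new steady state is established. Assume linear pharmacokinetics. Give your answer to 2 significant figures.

The CYP2B6 pathway (35% of clearance) falls to 0.22× activity: 0.35 × 0.22 = 0.077.
The CYP1A2 pathway (28% of clearance) drops to 0.25× activity: 0.28 × 0.25 = 0.07.
Non-CYP routes (37%) are unchanged.
New clearance relative to baseline: 0.077 + 0.07 + 0.37 = 0.517.
New steady-state plasma level = 31.1 / 0.517 = 60 ng/mL (concentration scales inversely with clearance).

60 ng/mL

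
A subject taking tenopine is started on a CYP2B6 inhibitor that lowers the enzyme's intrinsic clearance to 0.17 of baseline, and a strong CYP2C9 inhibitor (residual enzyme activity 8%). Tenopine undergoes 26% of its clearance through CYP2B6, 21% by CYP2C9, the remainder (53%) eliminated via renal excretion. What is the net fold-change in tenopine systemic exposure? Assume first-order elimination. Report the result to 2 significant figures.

The CYP2B6 pathway (26% of clearance) drops to 0.17× activity: 0.26 × 0.17 = 0.0442.
The CYP2C9 pathway (21% of clearance) is reduced to 0.08× activity: 0.21 × 0.08 = 0.0168.
Non-CYP routes (53%) are unchanged.
Relative clearance = 0.0442 + 0.0168 + 0.53 = 0.591.
Because systemic exposure varies inversely with clearance, the combined effect is 1 / 0.591 = 1.7.

1.7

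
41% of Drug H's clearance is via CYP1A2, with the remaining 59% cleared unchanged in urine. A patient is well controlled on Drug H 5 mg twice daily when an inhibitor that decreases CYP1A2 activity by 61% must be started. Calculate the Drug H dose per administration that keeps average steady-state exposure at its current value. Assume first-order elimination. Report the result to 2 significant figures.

3.7 mg

The CYP1A2 pathway (41% of clearance) is reduced to 0.39× activity: 0.41 × 0.39 = 0.1599.
The remaining 59% of clearance is unaffected.
CL_new/CL_old = 0.1599 + 0.59 = 0.7499.
To maintain the same steady-state level, dose must scale with clearance: new dose = 5 × 0.7499 = 3.7 mg.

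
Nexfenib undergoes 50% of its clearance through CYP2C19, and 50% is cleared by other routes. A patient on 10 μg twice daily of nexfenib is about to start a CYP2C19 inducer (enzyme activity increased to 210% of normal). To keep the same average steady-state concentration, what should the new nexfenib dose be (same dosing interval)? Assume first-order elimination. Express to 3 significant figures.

15.5 μg

The CYP2C19 pathway (50% of clearance) is boosted to 2.1× activity: 0.5 × 2.1 = 1.05.
Non-CYP routes (50%) are unchanged.
CL_new/CL_old = 1.05 + 0.5 = 1.55.
Exposure is unchanged when dose changes in proportion to clearance. New dose = 10 μg × 1.55 = 15.5 μg.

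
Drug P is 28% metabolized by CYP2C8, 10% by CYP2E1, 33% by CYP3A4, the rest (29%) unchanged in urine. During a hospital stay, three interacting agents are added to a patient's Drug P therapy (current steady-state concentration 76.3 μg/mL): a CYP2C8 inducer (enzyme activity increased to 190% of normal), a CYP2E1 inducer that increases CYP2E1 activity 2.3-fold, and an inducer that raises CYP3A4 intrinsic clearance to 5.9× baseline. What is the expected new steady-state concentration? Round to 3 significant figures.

The CYP2C8 pathway (28% of clearance) rises to 1.9× activity: 0.28 × 1.9 = 0.532.
The CYP2E1 pathway (10% of clearance) is boosted to 2.3× activity: 0.1 × 2.3 = 0.23.
The CYP3A4 pathway (33% of clearance) rises to 5.9× activity: 0.33 × 5.9 = 1.947.
The remaining 29% of clearance is unaffected.
CL_new/CL_old = 0.532 + 0.23 + 1.947 + 0.29 = 2.999.
Dividing the baseline by the relative clearance: 76.3 / 2.999 = 25.4 μg/mL.

25.4 μg/mL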